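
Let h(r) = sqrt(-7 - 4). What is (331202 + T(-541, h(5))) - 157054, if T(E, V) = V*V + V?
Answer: 174137 + I*sqrt(11) ≈ 1.7414e+5 + 3.3166*I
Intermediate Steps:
h(r) = I*sqrt(11) (h(r) = sqrt(-11) = I*sqrt(11))
T(E, V) = V + V**2 (T(E, V) = V**2 + V = V + V**2)
(331202 + T(-541, h(5))) - 157054 = (331202 + (I*sqrt(11))*(1 + I*sqrt(11))) - 157054 = (331202 + I*sqrt(11)*(1 + I*sqrt(11))) - 157054 = 174148 + I*sqrt(11)*(1 + I*sqrt(11))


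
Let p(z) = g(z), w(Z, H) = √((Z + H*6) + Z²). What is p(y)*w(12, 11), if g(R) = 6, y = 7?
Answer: 6*√222 ≈ 89.398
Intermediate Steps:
w(Z, H) = √(Z + Z² + 6*H) (w(Z, H) = √((Z + 6*H) + Z²) = √(Z + Z² + 6*H))
p(z) = 6
p(y)*w(12, 11) = 6*√(12 + 12² + 6*11) = 6*√(12 + 144 + 66) = 6*√222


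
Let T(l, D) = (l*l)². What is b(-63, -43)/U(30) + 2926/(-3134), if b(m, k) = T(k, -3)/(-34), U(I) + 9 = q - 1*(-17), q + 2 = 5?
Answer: -5357808329/586058 ≈ -9142.1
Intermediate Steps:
T(l, D) = l⁴ (T(l, D) = (l²)² = l⁴)
q = 3 (q = -2 + 5 = 3)
U(I) = 11 (U(I) = -9 + (3 - 1*(-17)) = -9 + (3 + 17) = -9 + 20 = 11)
b(m, k) = -k⁴/34 (b(m, k) = k⁴/(-34) = k⁴*(-1/34) = -k⁴/34)
b(-63, -43)/U(30) + 2926/(-3134) = -1/34*(-43)⁴/11 + 2926/(-3134) = -1/34*3418801*(1/11) + 2926*(-1/3134) = -3418801/34*1/11 - 1463/1567 = -3418801/374 - 1463/1567 = -5357808329/586058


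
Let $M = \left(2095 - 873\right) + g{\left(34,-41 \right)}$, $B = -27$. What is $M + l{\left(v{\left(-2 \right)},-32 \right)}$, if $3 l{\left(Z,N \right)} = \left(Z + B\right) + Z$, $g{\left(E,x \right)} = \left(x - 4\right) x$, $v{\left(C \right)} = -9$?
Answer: $3052$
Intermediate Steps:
$g{\left(E,x \right)} = x \left(-4 + x\right)$ ($g{\left(E,x \right)} = \left(-4 + x\right) x = x \left(-4 + x\right)$)
$l{\left(Z,N \right)} = -9 + \frac{2 Z}{3}$ ($l{\left(Z,N \right)} = \frac{\left(Z - 27\right) + Z}{3} = \frac{\left(-27 + Z\right) + Z}{3} = \frac{-27 + 2 Z}{3} = -9 + \frac{2 Z}{3}$)
$M = 3067$ ($M = \left(2095 - 873\right) - 41 \left(-4 - 41\right) = 1222 - -1845 = 1222 + 1845 = 3067$)
$M + l{\left(v{\left(-2 \right)},-32 \right)} = 3067 + \left(-9 + \frac{2}{3} \left(-9\right)\right) = 3067 - 15 = 3052$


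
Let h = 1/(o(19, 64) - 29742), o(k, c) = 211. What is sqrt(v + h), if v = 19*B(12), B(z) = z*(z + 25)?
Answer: sqrt(7356866521465)/29531 ≈ 91.848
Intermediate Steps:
B(z) = z*(25 + z)
h = -1/29531 (h = 1/(211 - 29742) = 1/(-29531) = -1/29531 ≈ -3.3863e-5)
v = 8436 (v = 19*(12*(25 + 12)) = 19*(12*37) = 19*444 = 8436)
sqrt(v + h) = sqrt(8436 - 1/29531) = sqrt(249123515/29531) = sqrt(7356866521465)/29531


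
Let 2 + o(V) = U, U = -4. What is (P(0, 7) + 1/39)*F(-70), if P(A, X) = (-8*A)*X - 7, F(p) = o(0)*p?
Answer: -38080/13 ≈ -2929.2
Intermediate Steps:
o(V) = -6 (o(V) = -2 - 4 = -6)
F(p) = -6*p
P(A, X) = -7 - 8*A*X (P(A, X) = -8*A*X - 7 = -7 - 8*A*X)
(P(0, 7) + 1/39)*F(-70) = ((-7 - 8*0*7) + 1/39)*(-6*(-70)) = ((-7 + 0) + 1/39)*420 = (-7 + 1/39)*420 = -272/39*420 = -38080/13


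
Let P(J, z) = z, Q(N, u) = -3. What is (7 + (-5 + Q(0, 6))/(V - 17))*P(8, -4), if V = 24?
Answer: -164/7 ≈ -23.429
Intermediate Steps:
(7 + (-5 + Q(0, 6))/(V - 17))*P(8, -4) = (7 + (-5 - 3)/(24 - 17))*(-4) = (7 - 8/7)*(-4) = (41/7)*(-4) = -164/7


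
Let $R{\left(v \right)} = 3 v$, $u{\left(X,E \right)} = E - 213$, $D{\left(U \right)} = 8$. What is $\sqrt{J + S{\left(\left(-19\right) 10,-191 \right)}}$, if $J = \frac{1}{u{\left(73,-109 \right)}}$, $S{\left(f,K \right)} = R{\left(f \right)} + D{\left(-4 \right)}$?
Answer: $\frac{i \sqrt{58270730}}{322} \approx 23.707 i$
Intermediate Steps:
$u{\left(X,E \right)} = -213 + E$
$S{\left(f,K \right)} = 8 + 3 f$ ($S{\left(f,K \right)} = 3 f + 8 = 8 + 3 f$)
$J = - \frac{1}{322}$ ($J = \frac{1}{-213 - 109} = \frac{1}{-322} = - \frac{1}{322} \approx -0.0031056$)
$\sqrt{J + S{\left(\left(-19\right) 10,-191 \right)}} = \sqrt{- \frac{1}{322} + \left(8 + 3 \left(\left(-19\right) 10\right)\right)} = \sqrt{- \frac{1}{322} + \left(8 + 3 \left(-190\right)\right)} = \sqrt{- \frac{1}{322} + \left(8 - 570\right)} = \sqrt{- \frac{1}{322} - 562} = \sqrt{- \frac{180965}{322}} = \frac{i \sqrt{58270730}}{322}$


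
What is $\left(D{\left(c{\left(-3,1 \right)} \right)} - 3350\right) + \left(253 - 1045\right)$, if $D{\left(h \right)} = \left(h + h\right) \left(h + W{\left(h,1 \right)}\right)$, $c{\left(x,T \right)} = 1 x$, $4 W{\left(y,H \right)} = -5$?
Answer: $- \frac{8233}{2} \approx -4116.5$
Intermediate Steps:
$W{\left(y,H \right)} = - \frac{5}{4}$ ($W{\left(y,H \right)} = \frac{1}{4} \left(-5\right) = - \frac{5}{4}$)
$c{\left(x,T \right)} = x$
$D{\left(h \right)} = 2 h \left(- \frac{5}{4} + h\right)$ ($D{\left(h \right)} = \left(h + h\right) \left(h - \frac{5}{4}\right) = 2 h \left(- \frac{5}{4} + h\right)$)
$\left(D{\left(c{\left(-3,1 \right)} \right)} - 3350\right) + \left(253 - 1045\right) = \left(\frac{1}{2} \left(-3\right) \left(-5 + 4 \left(-3\right)\right) - 3350\right) + \left(253 - 1045\right) = \left(\frac{1}{2} \left(-3\right) \left(-5 - 12\right) - 3350\right) + \left(253 - 1045\right) = \left(\frac{1}{2} \left(-3\right) \left(-17\right) - 3350\right) - 792 = \left(\frac{51}{2} - 3350\right) - 792 = - \frac{6649}{2} - 792 = - \frac{8233}{2}$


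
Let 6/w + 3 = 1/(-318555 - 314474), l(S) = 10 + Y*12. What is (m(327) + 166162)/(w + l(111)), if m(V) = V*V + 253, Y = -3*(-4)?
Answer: 259552155136/144330689 ≈ 1798.3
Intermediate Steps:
Y = 12
m(V) = 253 + V² (m(V) = V² + 253 = 253 + V²)
l(S) = 154 (l(S) = 10 + 12*12 = 10 + 144 = 154)
w = -1899087/949544 (w = 6/(-3 + 1/(-318555 - 314474)) = 6/(-3 + 1/(-633029)) = 6/(-3 - 1/633029) = 6/(-1899088/633029) = 6*(-633029/1899088) = -1899087/949544 ≈ -2.0000)
(m(327) + 166162)/(w + l(111)) = ((253 + 327²) + 166162)/(-1899087/949544 + 154) = ((253 + 106929) + 166162)/(144330689/949544) = (107182 + 166162)*(949544/144330689) = 273344*(949544/144330689) = 259552155136/144330689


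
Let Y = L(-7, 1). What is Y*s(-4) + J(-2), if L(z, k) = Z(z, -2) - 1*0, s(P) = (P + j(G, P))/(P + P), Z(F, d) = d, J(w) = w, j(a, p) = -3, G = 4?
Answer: -15/4 ≈ -3.7500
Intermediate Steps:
s(P) = (-3 + P)/(2*P) (s(P) = (P - 3)/(P + P) = (-3 + P)/((2*P)) = (-3 + P)*(1/(2*P)) = (-3 + P)/(2*P))
L(z, k) = -2 (L(z, k) = -2 - 1*0 = -2 + 0 = -2)
Y = -2
Y*s(-4) + J(-2) = -(-3 - 4)/(-4) - 2 = -(-1)*(-7)/4 - 2 = -2*7/8 - 2 = -7/4 - 2 = -15/4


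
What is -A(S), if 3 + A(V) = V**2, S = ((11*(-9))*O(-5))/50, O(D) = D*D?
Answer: -9789/4 ≈ -2447.3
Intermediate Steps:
O(D) = D**2
S = -99/2 (S = ((11*(-9))*(-5)**2)/50 = -99*25*(1/50) = -2475*1/50 = -99/2 ≈ -49.500)
A(V) = -3 + V**2
-A(S) = -(-3 + (-99/2)**2) = -(-3 + 9801/4) = -1*9789/4 = -9789/4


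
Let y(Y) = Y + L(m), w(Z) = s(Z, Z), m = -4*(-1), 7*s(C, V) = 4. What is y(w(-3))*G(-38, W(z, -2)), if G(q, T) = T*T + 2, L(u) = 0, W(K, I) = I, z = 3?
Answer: 24/7 ≈ 3.4286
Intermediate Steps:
s(C, V) = 4/7 (s(C, V) = (⅐)*4 = 4/7)
m = 4
w(Z) = 4/7
y(Y) = Y (y(Y) = Y + 0 = Y)
G(q, T) = 2 + T² (G(q, T) = T² + 2 = 2 + T²)
y(w(-3))*G(-38, W(z, -2)) = 4*(2 + (-2)²)/7 = 4*(2 + 4)/7 = (4/7)*6 = 24/7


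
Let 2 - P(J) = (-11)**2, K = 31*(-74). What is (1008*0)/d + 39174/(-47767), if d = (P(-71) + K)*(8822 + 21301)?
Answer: -39174/47767 ≈ -0.82011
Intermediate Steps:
K = -2294
P(J) = -119 (P(J) = 2 - 1*(-11)**2 = 2 - 1*121 = 2 - 121 = -119)
d = -72686799 (d = (-119 - 2294)*(8822 + 21301) = -2413*30123 = -72686799)
(1008*0)/d + 39174/(-47767) = (1008*0)/(-72686799) + 39174/(-47767) = 0*(-1/72686799) + 39174*(-1/47767) = 0 - 39174/47767 = -39174/47767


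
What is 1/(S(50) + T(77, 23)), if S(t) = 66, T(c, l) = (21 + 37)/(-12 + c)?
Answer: 65/4348 ≈ 0.014949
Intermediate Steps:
T(c, l) = 58/(-12 + c)
1/(S(50) + T(77, 23)) = 1/(66 + 58/(-12 + 77)) = 1/(66 + 58/65) = 1/(4348/65) = 65/4348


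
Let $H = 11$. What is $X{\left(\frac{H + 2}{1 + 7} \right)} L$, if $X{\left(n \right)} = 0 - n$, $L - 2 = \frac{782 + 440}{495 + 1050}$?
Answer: $- \frac{7007}{1545} \approx -4.5353$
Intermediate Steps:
$L = \frac{4312}{1545}$ ($L = 2 + \frac{782 + 440}{495 + 1050} = 2 + \frac{1222}{1545} = \frac{4312}{1545} \approx 2.7909$)
$X{\left(n \right)} = - n$
$X{\left(\frac{H + 2}{1 + 7} \right)} L = - \frac{11 + 2}{1 + 7} \cdot \frac{4312}{1545} = - \frac{13}{8} \cdot \frac{4312}{1545} = \left(-1\right) \frac{13}{8} \cdot \frac{4312}{1545} = \left(- \frac{13}{8}\right) \frac{4312}{1545} = - \frac{7007}{1545}$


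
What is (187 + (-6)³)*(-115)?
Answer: 3335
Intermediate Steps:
(187 + (-6)³)*(-115) = (187 - 216)*(-115) = -29*(-115) = 3335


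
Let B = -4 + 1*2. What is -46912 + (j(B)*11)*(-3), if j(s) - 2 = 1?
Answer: -47011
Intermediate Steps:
B = -2 (B = -4 + 2 = -2)
j(s) = 3 (j(s) = 2 + 1 = 3)
-46912 + (j(B)*11)*(-3) = -46912 + (3*11)*(-3) = -46912 + 33*(-3) = -46912 - 99 = -47011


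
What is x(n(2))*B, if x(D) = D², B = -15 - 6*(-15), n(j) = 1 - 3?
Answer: 300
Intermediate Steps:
n(j) = -2
B = 75 (B = -15 + 90 = 75)
x(n(2))*B = (-2)²*75 = 4*75 = 300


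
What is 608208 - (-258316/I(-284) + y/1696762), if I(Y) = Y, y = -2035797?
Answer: 73161449145605/120470102 ≈ 6.0730e+5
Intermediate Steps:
608208 - (-258316/I(-284) + y/1696762) = 608208 - (-258316/(-284) - 2035797/1696762) = 608208 - (-258316*(-1/284) - 2035797*1/1696762) = 608208 - (64579/71 - 2035797/1696762) = 608208 - 1*109430651611/120470102 = 608208 - 109430651611/120470102 = 73161449145605/120470102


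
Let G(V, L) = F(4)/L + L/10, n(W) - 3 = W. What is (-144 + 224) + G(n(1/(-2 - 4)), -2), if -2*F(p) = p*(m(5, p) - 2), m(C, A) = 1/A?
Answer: 1561/20 ≈ 78.050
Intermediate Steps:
F(p) = -p*(-2 + 1/p)/2 (F(p) = -p*(1/p - 2)/2 = -p*(-2 + 1/p)/2)
n(W) = 3 + W
G(V, L) = L/10 + 7/(2*L) (G(V, L) = (-½ + 4)/L + L/10 = 7/(2*L) + L*(⅒) = 7/(2*L) + L/10 = L/10 + 7/(2*L))
(-144 + 224) + G(n(1/(-2 - 4)), -2) = (-144 + 224) + (⅒)*(35 + (-2)²)/(-2) = 80 + (⅒)*(-½)*(35 + 4) = 80 + (⅒)*(-½)*39 = 80 - 39/20 = 1561/20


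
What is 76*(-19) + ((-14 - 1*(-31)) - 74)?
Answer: -1501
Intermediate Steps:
76*(-19) + ((-14 - 1*(-31)) - 74) = -1444 + ((-14 + 31) - 74) = -1444 + (17 - 74) = -1444 - 57 = -1501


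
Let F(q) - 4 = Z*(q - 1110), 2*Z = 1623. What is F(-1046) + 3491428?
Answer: 1741838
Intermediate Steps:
Z = 1623/2 (Z = (½)*1623 = 1623/2 ≈ 811.50)
F(q) = -900761 + 1623*q/2 (F(q) = 4 + 1623*(q - 1110)/2 = 4 + 1623*(-1110 + q)/2 = 4 + (-900765 + 1623*q/2) = -900761 + 1623*q/2)
F(-1046) + 3491428 = (-900761 + (1623/2)*(-1046)) + 3491428 = (-900761 - 848829) + 3491428 = -1749590 + 3491428 = 1741838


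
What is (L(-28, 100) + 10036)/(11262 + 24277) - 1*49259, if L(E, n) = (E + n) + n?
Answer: -1750605393/35539 ≈ -49259.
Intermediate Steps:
L(E, n) = E + 2*n
(L(-28, 100) + 10036)/(11262 + 24277) - 1*49259 = ((-28 + 2*100) + 10036)/(11262 + 24277) - 1*49259 = ((-28 + 200) + 10036)/35539 - 49259 = (172 + 10036)*(1/35539) - 49259 = 10208*(1/35539) - 49259 = 10208/35539 - 49259 = -1750605393/35539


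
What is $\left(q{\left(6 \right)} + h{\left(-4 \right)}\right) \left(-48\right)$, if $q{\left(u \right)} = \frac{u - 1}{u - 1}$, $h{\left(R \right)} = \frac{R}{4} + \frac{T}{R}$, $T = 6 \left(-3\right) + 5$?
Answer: $-156$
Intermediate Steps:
$T = -13$ ($T = -18 + 5 = -13$)
$h{\left(R \right)} = - \frac{13}{R} + \frac{R}{4}$ ($h{\left(R \right)} = \frac{R}{4} - \frac{13}{R} = - \frac{13}{R} + \frac{R}{4}$)
$q{\left(u \right)} = 1$ ($q{\left(u \right)} = \frac{-1 + u}{-1 + u} = 1$)
$\left(q{\left(6 \right)} + h{\left(-4 \right)}\right) \left(-48\right) = \left(1 + \left(- \frac{13}{-4} + \frac{1}{4} \left(-4\right)\right)\right) \left(-48\right) = \left(1 - - \frac{9}{4}\right) \left(-48\right) = \left(1 + \left(\frac{13}{4} - 1\right)\right) \left(-48\right) = \left(1 + \frac{9}{4}\right) \left(-48\right) = \frac{13}{4} \left(-48\right) = -156$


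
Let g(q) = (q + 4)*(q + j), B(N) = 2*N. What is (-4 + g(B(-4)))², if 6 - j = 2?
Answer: 144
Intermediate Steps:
j = 4 (j = 6 - 1*2 = 6 - 2 = 4)
g(q) = (4 + q)² (g(q) = (q + 4)*(q + 4) = (4 + q)*(4 + q) = (4 + q)²)
(-4 + g(B(-4)))² = (-4 + (16 + (2*(-4))² + 8*(2*(-4))))² = (-4 + (16 + (-8)² + 8*(-8)))² = (-4 + (16 + 64 - 64))² = (-4 + 16)² = 12² = 144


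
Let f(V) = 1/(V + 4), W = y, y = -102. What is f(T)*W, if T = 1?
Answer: -102/5 ≈ -20.400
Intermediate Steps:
W = -102
f(V) = 1/(4 + V)
f(T)*W = -102/(4 + 1) = -102/5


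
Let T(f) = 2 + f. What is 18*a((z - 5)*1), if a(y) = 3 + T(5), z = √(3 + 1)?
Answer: 180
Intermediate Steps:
z = 2 (z = √4 = 2)
a(y) = 10 (a(y) = 3 + (2 + 5) = 3 + 7 = 10)
18*a((z - 5)*1) = 18*10 = 180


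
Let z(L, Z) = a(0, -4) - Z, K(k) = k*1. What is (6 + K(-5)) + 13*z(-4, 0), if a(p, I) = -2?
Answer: -25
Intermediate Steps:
K(k) = k
z(L, Z) = -2 - Z
(6 + K(-5)) + 13*z(-4, 0) = (6 - 5) + 13*(-2 - 1*0) = 1 + 13*(-2 + 0) = 1 + 13*(-2) = 1 - 26 = -25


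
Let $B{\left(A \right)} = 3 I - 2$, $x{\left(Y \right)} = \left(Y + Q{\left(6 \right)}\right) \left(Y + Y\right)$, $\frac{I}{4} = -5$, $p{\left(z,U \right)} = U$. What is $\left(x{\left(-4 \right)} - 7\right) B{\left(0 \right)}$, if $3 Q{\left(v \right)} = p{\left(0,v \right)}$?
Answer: $-558$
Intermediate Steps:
$I = -20$ ($I = 4 \left(-5\right) = -20$)
$Q{\left(v \right)} = \frac{v}{3}$
$x{\left(Y \right)} = 2 Y \left(2 + Y\right)$ ($x{\left(Y \right)} = \left(Y + \frac{1}{3} \cdot 6\right) \left(Y + Y\right) = \left(Y + 2\right) 2 Y = \left(2 + Y\right) 2 Y = 2 Y \left(2 + Y\right)$)
$B{\left(A \right)} = -62$ ($B{\left(A \right)} = 3 \left(-20\right) - 2 = -60 - 2 = -62$)
$\left(x{\left(-4 \right)} - 7\right) B{\left(0 \right)} = \left(2 \left(-4\right) \left(2 - 4\right) - 7\right) \left(-62\right) = \left(2 \left(-4\right) \left(-2\right) - 7\right) \left(-62\right) = \left(16 - 7\right) \left(-62\right) = 9 \left(-62\right) = -558$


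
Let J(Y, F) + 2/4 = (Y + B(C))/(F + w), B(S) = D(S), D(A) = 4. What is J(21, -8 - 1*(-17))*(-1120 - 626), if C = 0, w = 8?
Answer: -28809/17 ≈ -1694.6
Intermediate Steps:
B(S) = 4
J(Y, F) = -½ + (4 + Y)/(8 + F) (J(Y, F) = -½ + (Y + 4)/(F + 8) = -½ + (4 + Y)/(8 + F))
J(21, -8 - 1*(-17))*(-1120 - 626) = ((21 - (-8 - 1*(-17))/2)/(8 + (-8 - 1*(-17))))*(-1120 - 626) = ((21 - (-8 + 17)/2)/(8 + (-8 + 17)))*(-1746) = ((21 - ½*9)/(8 + 9))*(-1746) = ((21 - 9/2)/17)*(-1746) = ((1/17)*(33/2))*(-1746) = (33/34)*(-1746) = -28809/17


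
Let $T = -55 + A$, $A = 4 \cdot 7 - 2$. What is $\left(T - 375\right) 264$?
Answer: $-106656$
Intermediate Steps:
$A = 26$ ($A = 28 - 2 = 26$)
$T = -29$ ($T = -55 + 26 = -29$)
$\left(T - 375\right) 264 = \left(-29 - 375\right) 264 = \left(-404\right) 264 = -106656$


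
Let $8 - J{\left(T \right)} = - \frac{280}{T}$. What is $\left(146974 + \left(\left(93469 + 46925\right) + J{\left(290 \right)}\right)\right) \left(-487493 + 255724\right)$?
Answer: $- \frac{1931547085708}{29} \approx -6.6605 \cdot 10^{10}$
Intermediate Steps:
$J{\left(T \right)} = 8 + \frac{280}{T}$ ($J{\left(T \right)} = 8 - - \frac{280}{T} = 8 + \frac{280}{T}$)
$\left(146974 + \left(\left(93469 + 46925\right) + J{\left(290 \right)}\right)\right) \left(-487493 + 255724\right) = \left(146974 + \left(\left(93469 + 46925\right) + \left(8 + \frac{280}{290}\right)\right)\right) \left(-487493 + 255724\right) = \left(146974 + \left(140394 + \left(8 + 280 \cdot \frac{1}{290}\right)\right)\right) \left(-231769\right) = \left(146974 + \left(140394 + \left(8 + \frac{28}{29}\right)\right)\right) \left(-231769\right) = \left(146974 + \left(140394 + \frac{260}{29}\right)\right) \left(-231769\right) = \left(146974 + \frac{4071686}{29}\right) \left(-231769\right) = \frac{8333932}{29} \left(-231769\right) = - \frac{1931547085708}{29}$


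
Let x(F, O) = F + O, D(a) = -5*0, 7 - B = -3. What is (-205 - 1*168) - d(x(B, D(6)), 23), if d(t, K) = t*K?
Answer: -603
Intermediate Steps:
B = 10 (B = 7 - 1*(-3) = 7 + 3 = 10)
D(a) = 0
d(t, K) = K*t
(-205 - 1*168) - d(x(B, D(6)), 23) = (-205 - 1*168) - 23*(10 + 0) = (-205 - 168) - 23*10 = -373 - 1*230 = -373 - 230 = -603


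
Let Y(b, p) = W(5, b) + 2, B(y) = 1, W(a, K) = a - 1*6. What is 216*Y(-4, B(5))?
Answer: 216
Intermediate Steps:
W(a, K) = -6 + a (W(a, K) = a - 6 = -6 + a)
Y(b, p) = 1 (Y(b, p) = (-6 + 5) + 2 = -1 + 2 = 1)
216*Y(-4, B(5)) = 216*1 = 216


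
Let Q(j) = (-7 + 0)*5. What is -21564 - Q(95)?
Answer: -21529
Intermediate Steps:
Q(j) = -35 (Q(j) = -7*5 = -35)
-21564 - Q(95) = -21564 - 1*(-35) = -21564 + 35 = -21529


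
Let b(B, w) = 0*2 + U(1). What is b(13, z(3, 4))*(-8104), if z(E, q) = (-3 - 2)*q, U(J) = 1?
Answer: -8104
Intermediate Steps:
z(E, q) = -5*q
b(B, w) = 1 (b(B, w) = 0*2 + 1 = 0 + 1 = 1)
b(13, z(3, 4))*(-8104) = 1*(-8104) = -8104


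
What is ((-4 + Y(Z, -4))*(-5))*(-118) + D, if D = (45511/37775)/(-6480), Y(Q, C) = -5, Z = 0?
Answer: -1299792465511/244782000 ≈ -5310.0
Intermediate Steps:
D = -45511/244782000 (D = (45511*(1/37775))*(-1/6480) = (45511/37775)*(-1/6480) = -45511/244782000 ≈ -0.00018592)
((-4 + Y(Z, -4))*(-5))*(-118) + D = ((-4 - 5)*(-5))*(-118) - 45511/244782000 = -9*(-5)*(-118) - 45511/244782000 = 45*(-118) - 45511/244782000 = -5310 - 45511/244782000 = -1299792465511/244782000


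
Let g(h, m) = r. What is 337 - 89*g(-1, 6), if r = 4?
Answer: -19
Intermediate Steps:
g(h, m) = 4
337 - 89*g(-1, 6) = 337 - 89*4 = 337 - 356 = -19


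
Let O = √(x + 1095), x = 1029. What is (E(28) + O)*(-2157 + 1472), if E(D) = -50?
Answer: 34250 - 4110*√59 ≈ 2680.5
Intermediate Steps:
O = 6*√59 (O = √(1029 + 1095) = √2124 = 6*√59 ≈ 46.087)
(E(28) + O)*(-2157 + 1472) = (-50 + 6*√59)*(-2157 + 1472) = (-50 + 6*√59)*(-685) = 34250 - 4110*√59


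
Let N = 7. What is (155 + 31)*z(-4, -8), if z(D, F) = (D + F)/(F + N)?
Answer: 2232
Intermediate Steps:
z(D, F) = (D + F)/(7 + F) (z(D, F) = (D + F)/(F + 7) = (D + F)/(7 + F))
(155 + 31)*z(-4, -8) = (155 + 31)*((-4 - 8)/(7 - 8)) = 186*(-12/(-1)) = 186*(-1*(-12)) = 186*12 = 2232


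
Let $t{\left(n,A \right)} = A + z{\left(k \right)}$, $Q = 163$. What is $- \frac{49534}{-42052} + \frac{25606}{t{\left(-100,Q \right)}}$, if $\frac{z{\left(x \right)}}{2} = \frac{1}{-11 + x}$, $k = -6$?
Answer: $\frac{9221239675}{58220994} \approx 158.38$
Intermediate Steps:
$z{\left(x \right)} = \frac{2}{-11 + x}$
$t{\left(n,A \right)} = - \frac{2}{17} + A$ ($t{\left(n,A \right)} = A + \frac{2}{-11 - 6} = A + \frac{2}{-17} = A + 2 \left(- \frac{1}{17}\right) = A - \frac{2}{17} = - \frac{2}{17} + A$)
$- \frac{49534}{-42052} + \frac{25606}{t{\left(-100,Q \right)}} = - \frac{49534}{-42052} + \frac{25606}{- \frac{2}{17} + 163} = \left(-49534\right) \left(- \frac{1}{42052}\right) + \frac{25606}{\frac{2769}{17}} = \frac{24767}{21026} + 25606 \cdot \frac{17}{2769} = \frac{24767}{21026} + \frac{435302}{2769} = \frac{9221239675}{58220994}$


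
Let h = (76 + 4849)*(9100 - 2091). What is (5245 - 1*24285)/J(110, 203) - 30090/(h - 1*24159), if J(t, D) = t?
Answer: -32839563527/189723413 ≈ -173.09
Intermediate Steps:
h = 34519325 (h = 4925*7009 = 34519325)
(5245 - 1*24285)/J(110, 203) - 30090/(h - 1*24159) = (5245 - 1*24285)/110 - 30090/(34519325 - 1*24159) = (5245 - 24285)*(1/110) - 30090/(34519325 - 24159) = -19040*1/110 - 30090/34495166 = -1904/11 - 30090*1/34495166 = -1904/11 - 15045/17247583 = -32839563527/189723413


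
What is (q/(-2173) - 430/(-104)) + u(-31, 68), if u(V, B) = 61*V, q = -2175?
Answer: -213095141/112996 ≈ -1885.9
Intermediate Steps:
(q/(-2173) - 430/(-104)) + u(-31, 68) = (-2175/(-2173) - 430/(-104)) + 61*(-31) = (-2175*(-1/2173) - 430*(-1/104)) - 1891 = (2175/2173 + 215/52) - 1891 = 580295/112996 - 1891 = -213095141/112996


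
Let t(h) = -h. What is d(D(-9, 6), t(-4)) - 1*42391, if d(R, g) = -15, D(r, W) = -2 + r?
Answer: -42406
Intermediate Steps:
d(D(-9, 6), t(-4)) - 1*42391 = -15 - 1*42391 = -15 - 42391 = -42406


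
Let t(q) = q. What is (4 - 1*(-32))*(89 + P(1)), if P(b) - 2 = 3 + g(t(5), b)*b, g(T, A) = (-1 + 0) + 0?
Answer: 3348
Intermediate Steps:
g(T, A) = -1 (g(T, A) = -1 + 0 = -1)
P(b) = 5 - b (P(b) = 2 + (3 - b) = 5 - b)
(4 - 1*(-32))*(89 + P(1)) = (4 - 1*(-32))*(89 + (5 - 1*1)) = (4 + 32)*(89 + (5 - 1)) = 36*(89 + 4) = 36*93 = 3348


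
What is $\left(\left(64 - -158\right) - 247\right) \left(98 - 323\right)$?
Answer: $5625$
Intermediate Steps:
$\left(\left(64 - -158\right) - 247\right) \left(98 - 323\right) = \left(\left(64 + 158\right) - 247\right) \left(-225\right) = \left(222 - 247\right) \left(-225\right) = \left(-25\right) \left(-225\right) = 5625$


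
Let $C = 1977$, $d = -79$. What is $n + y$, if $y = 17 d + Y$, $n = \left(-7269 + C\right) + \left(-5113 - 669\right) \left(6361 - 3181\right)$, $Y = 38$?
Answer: $-18393357$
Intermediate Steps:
$n = -18392052$ ($n = \left(-7269 + 1977\right) + \left(-5113 - 669\right) \left(6361 - 3181\right) = -5292 - 18386760 = -18392052$)
$y = -1305$ ($y = 17 \left(-79\right) + 38 = -1343 + 38 = -1305$)
$n + y = -18392052 - 1305 = -18393357$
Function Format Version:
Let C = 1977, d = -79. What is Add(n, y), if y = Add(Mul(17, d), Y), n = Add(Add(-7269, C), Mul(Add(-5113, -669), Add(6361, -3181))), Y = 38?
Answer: -18393357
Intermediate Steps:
n = -18392052 (n = Add(Add(-7269, 1977), Mul(Add(-5113, -669), Add(6361, -3181))) = Add(-5292, Mul(-5782, 3180)) = Add(-5292, -18386760) = -18392052)
y = -1305 (y = Add(Mul(17, -79), 38) = Add(-1343, 38) = -1305)
Add(n, y) = Add(-18392052, -1305) = -18393357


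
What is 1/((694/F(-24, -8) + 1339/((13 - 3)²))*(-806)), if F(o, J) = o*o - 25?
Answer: -27550/325297167 ≈ -8.4692e-5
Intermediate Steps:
F(o, J) = -25 + o² (F(o, J) = o² - 25 = -25 + o²)
1/((694/F(-24, -8) + 1339/((13 - 3)²))*(-806)) = 1/((694/(-25 + (-24)²) + 1339/((13 - 3)²))*(-806)) = 1/((694/(-25 + 576) + 1339/(10²))*(-806)) = 1/((694/551 + 1339/100)*(-806)) = 1/((807189/55100)*(-806)) = 1/(-325297167/27550) = -27550/325297167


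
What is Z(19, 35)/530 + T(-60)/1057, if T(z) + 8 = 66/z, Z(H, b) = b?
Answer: 2298/40015 ≈ 0.057428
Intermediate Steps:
T(z) = -8 + 66/z
Z(19, 35)/530 + T(-60)/1057 = 35/530 + (-8 + 66/(-60))/1057 = 35*(1/530) + (-8 + 66*(-1/60))*(1/1057) = 7/106 + (-8 - 11/10)*(1/1057) = 7/106 - 91/10*1/1057 = 7/106 - 13/1510 = 2298/40015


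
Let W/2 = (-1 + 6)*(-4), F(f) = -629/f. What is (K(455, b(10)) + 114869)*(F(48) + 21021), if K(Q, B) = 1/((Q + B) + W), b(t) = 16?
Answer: 12480843014165/5172 ≈ 2.4132e+9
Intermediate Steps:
W = -40 (W = 2*((-1 + 6)*(-4)) = 2*(5*(-4)) = 2*(-20) = -40)
K(Q, B) = 1/(-40 + B + Q) (K(Q, B) = 1/((Q + B) - 40) = 1/((B + Q) - 40) = 1/(-40 + B + Q))
(K(455, b(10)) + 114869)*(F(48) + 21021) = (1/(-40 + 16 + 455) + 114869)*(-629/48 + 21021) = (1/431 + 114869)*(-629*1/48 + 21021) = (1/431 + 114869)*(-629/48 + 21021) = (49508540/431)*(1008379/48) = 12480843014165/5172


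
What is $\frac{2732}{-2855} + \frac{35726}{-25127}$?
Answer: $- \frac{170644694}{71737585} \approx -2.3787$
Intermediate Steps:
$\frac{2732}{-2855} + \frac{35726}{-25127} = 2732 \left(- \frac{1}{2855}\right) + 35726 \left(- \frac{1}{25127}\right) = - \frac{2732}{2855} - \frac{35726}{25127} = - \frac{170644694}{71737585}$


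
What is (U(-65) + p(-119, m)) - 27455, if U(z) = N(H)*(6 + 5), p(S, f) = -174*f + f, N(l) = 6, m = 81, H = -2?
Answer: -41402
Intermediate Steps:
p(S, f) = -173*f
U(z) = 66 (U(z) = 6*(6 + 5) = 6*11 = 66)
(U(-65) + p(-119, m)) - 27455 = (66 - 173*81) - 27455 = (66 - 14013) - 27455 = -13947 - 27455 = -41402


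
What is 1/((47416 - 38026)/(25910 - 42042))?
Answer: -8066/4695 ≈ -1.7180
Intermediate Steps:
1/((47416 - 38026)/(25910 - 42042)) = 1/(9390/(-16132)) = 1/(9390*(-1/16132)) = 1/(-4695/8066) = -8066/4695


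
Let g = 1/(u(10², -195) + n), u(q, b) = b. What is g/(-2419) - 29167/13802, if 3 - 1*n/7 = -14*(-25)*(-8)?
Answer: -342650229825/162144150047 ≈ -2.1132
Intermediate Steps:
n = 19621 (n = 21 - 7*(-14*(-25))*(-8) = 21 - 2450*(-8) = 21 - 7*(-2800) = 21 + 19600 = 19621)
g = 1/19426 (g = 1/(-195 + 19621) = 1/19426 ≈ 5.1477e-5)
g/(-2419) - 29167/13802 = (1/19426)/(-2419) - 29167/13802 = (1/19426)*(-1/2419) - 29167*1/13802 = -1/46991494 - 29167/13802 = -342650229825/162144150047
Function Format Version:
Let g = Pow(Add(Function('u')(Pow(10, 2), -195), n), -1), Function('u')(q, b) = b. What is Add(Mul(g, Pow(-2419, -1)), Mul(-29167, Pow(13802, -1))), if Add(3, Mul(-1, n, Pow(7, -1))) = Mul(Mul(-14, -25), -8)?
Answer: Rational(-342650229825, 162144150047) ≈ -2.1132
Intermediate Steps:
n = 19621 (n = Add(21, Mul(-7, Mul(Mul(-14, -25), -8))) = Add(21, Mul(-7, Mul(350, -8))) = Add(21, Mul(-7, -2800)) = Add(21, 19600) = 19621)
g = Rational(1, 19426) (g = Pow(Add(-195, 19621), -1) = Pow(19426, -1) = Rational(1, 19426) ≈ 5.1477e-5)
Add(Mul(g, Pow(-2419, -1)), Mul(-29167, Pow(13802, -1))) = Add(Mul(Rational(1, 19426), Pow(-2419, -1)), Mul(-29167, Pow(13802, -1))) = Add(Mul(Rational(1, 19426), Rational(-1, 2419)), Mul(-29167, Rational(1, 13802))) = Add(Rational(-1, 46991494), Rational(-29167, 13802)) = Rational(-342650229825, 162144150047)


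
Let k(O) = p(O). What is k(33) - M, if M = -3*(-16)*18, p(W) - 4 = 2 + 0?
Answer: -858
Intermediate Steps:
p(W) = 6 (p(W) = 4 + (2 + 0) = 4 + 2 = 6)
M = 864 (M = 48*18 = 864)
k(O) = 6
k(33) - M = 6 - 1*864 = 6 - 864 = -858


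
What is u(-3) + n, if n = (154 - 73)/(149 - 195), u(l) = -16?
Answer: -817/46 ≈ -17.761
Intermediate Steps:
n = -81/46 (n = 81/(-46) = 81*(-1/46) = -81/46 ≈ -1.7609)
u(-3) + n = -16 - 81/46 = -817/46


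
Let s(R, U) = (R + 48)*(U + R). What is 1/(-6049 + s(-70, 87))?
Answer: -1/6423 ≈ -0.00015569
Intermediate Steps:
s(R, U) = (48 + R)*(R + U)
1/(-6049 + s(-70, 87)) = 1/(-6049 + ((-70)² + 48*(-70) + 48*87 - 70*87)) = 1/(-6049 + (4900 - 3360 + 4176 - 6090)) = 1/(-6049 - 374) = 1/(-6423) = -1/6423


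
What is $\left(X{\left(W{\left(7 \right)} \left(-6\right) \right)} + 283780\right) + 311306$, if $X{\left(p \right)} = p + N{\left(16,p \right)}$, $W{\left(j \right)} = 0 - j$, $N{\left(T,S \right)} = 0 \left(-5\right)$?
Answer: $595128$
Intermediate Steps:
$N{\left(T,S \right)} = 0$
$W{\left(j \right)} = - j$
$X{\left(p \right)} = p$ ($X{\left(p \right)} = p + 0 = p$)
$\left(X{\left(W{\left(7 \right)} \left(-6\right) \right)} + 283780\right) + 311306 = \left(\left(-1\right) 7 \left(-6\right) + 283780\right) + 311306 = \left(\left(-7\right) \left(-6\right) + 283780\right) + 311306 = \left(42 + 283780\right) + 311306 = 283822 + 311306 = 595128$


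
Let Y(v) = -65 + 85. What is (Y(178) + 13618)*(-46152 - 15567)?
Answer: -841723722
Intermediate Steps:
Y(v) = 20
(Y(178) + 13618)*(-46152 - 15567) = (20 + 13618)*(-46152 - 15567) = 13638*(-61719) = -841723722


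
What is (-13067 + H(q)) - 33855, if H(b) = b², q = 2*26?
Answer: -44218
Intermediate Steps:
q = 52
(-13067 + H(q)) - 33855 = (-13067 + 52²) - 33855 = (-13067 + 2704) - 33855 = -10363 - 33855 = -44218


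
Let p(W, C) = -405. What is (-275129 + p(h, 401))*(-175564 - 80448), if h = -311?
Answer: 70540010408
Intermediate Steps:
(-275129 + p(h, 401))*(-175564 - 80448) = (-275129 - 405)*(-175564 - 80448) = -275534*(-256012) = 70540010408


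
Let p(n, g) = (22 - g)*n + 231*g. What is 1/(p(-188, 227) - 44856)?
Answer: 1/46121 ≈ 2.1682e-5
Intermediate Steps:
p(n, g) = 231*g + n*(22 - g) (p(n, g) = n*(22 - g) + 231*g = 231*g + n*(22 - g))
1/(p(-188, 227) - 44856) = 1/((22*(-188) + 231*227 - 1*227*(-188)) - 44856) = 1/((-4136 + 52437 + 42676) - 44856) = 1/(90977 - 44856) = 1/46121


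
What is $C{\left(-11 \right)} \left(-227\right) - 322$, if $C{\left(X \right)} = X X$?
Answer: $-27789$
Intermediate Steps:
$C{\left(X \right)} = X^{2}$
$C{\left(-11 \right)} \left(-227\right) - 322 = \left(-11\right)^{2} \left(-227\right) - 322 = 121 \left(-227\right) - 322 = -27467 - 322 = -27789$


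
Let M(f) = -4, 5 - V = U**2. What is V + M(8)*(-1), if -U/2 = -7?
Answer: -187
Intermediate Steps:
U = 14 (U = -2*(-7) = 14)
V = -191 (V = 5 - 1*14**2 = 5 - 1*196 = 5 - 196 = -191)
V + M(8)*(-1) = -191 - 4*(-1) = -191 + 4 = -187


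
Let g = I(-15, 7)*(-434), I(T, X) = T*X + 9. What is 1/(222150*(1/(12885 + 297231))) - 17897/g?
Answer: 1490809079/1542609600 ≈ 0.96642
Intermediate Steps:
I(T, X) = 9 + T*X
g = 41664 (g = (9 - 15*7)*(-434) = (9 - 105)*(-434) = -96*(-434) = 41664)
1/(222150*(1/(12885 + 297231))) - 17897/g = 1/(222150*(1/(12885 + 297231))) - 17897/41664 = 1/(222150*(1/310116)) - 17897*1/41664 = 1/(222150*(1/310116)) - 17897/41664 = (1/222150)*310116 - 17897/41664 = 51686/37025 - 17897/41664 = 1490809079/1542609600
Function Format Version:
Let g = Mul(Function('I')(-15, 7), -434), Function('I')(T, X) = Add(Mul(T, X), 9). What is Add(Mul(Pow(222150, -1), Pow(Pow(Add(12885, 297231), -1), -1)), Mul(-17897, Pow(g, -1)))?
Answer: Rational(1490809079, 1542609600) ≈ 0.96642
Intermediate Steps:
Function('I')(T, X) = Add(9, Mul(T, X))
g = 41664 (g = Mul(Add(9, Mul(-15, 7)), -434) = Mul(Add(9, -105), -434) = Mul(-96, -434) = 41664)
Add(Mul(Pow(222150, -1), Pow(Pow(Add(12885, 297231), -1), -1)), Mul(-17897, Pow(g, -1))) = Add(Mul(Pow(222150, -1), Pow(Pow(Add(12885, 297231), -1), -1)), Mul(-17897, Pow(41664, -1))) = Add(Mul(Rational(1, 222150), Pow(Pow(310116, -1), -1)), Mul(-17897, Rational(1, 41664))) = Add(Mul(Rational(1, 222150), Pow(Rational(1, 310116), -1)), Rational(-17897, 41664)) = Add(Mul(Rational(1, 222150), 310116), Rational(-17897, 41664)) = Add(Rational(51686, 37025), Rational(-17897, 41664)) = Rational(1490809079, 1542609600)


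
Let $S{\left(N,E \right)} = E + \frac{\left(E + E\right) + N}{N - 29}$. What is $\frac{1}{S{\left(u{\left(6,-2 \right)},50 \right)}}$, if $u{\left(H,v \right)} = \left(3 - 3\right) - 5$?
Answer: $\frac{34}{1605} \approx 0.021184$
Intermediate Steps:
$u{\left(H,v \right)} = -5$ ($u{\left(H,v \right)} = 0 - 5 = -5$)
$S{\left(N,E \right)} = E + \frac{N + 2 E}{-29 + N}$ ($S{\left(N,E \right)} = E + \frac{2 E + N}{-29 + N} = E + \frac{N + 2 E}{-29 + N}$)
$\frac{1}{S{\left(u{\left(6,-2 \right)},50 \right)}} = \frac{1}{\frac{1}{-29 - 5} \left(-5 - 1350 + 50 \left(-5\right)\right)} = \frac{1}{\frac{1}{-34} \left(-5 - 1350 - 250\right)} = \frac{1}{\left(- \frac{1}{34}\right) \left(-1605\right)} = \frac{1}{\frac{1605}{34}} = \frac{34}{1605}$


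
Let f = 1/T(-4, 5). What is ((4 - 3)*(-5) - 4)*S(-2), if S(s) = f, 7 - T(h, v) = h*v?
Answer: -1/3 ≈ -0.33333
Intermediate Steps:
T(h, v) = 7 - h*v
f = 1/27 (f = 1/(7 - 1*(-4)*5) = 1/(7 + 20) = 1/27 ≈ 0.037037)
S(s) = 1/27
((4 - 3)*(-5) - 4)*S(-2) = ((4 - 3)*(-5) - 4)*(1/27) = (1*(-5) - 4)*(1/27) = (-5 - 4)*(1/27) = -9*1/27 = -1/3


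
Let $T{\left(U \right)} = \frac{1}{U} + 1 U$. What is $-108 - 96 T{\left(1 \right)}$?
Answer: $-300$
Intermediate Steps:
$T{\left(U \right)} = U + \frac{1}{U}$ ($T{\left(U \right)} = \frac{1}{U} + U = U + \frac{1}{U}$)
$-108 - 96 T{\left(1 \right)} = -108 - 96 \left(1 + 1^{-1}\right) = -108 - 96 \left(1 + 1\right) = -108 - 192 = -300$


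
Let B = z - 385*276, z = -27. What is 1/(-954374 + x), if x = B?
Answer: -1/1060661 ≈ -9.4281e-7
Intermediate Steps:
B = -106287 (B = -27 - 385*276 = -27 - 106260 = -106287)
x = -106287
1/(-954374 + x) = 1/(-954374 - 106287) = 1/(-1060661) = -1/1060661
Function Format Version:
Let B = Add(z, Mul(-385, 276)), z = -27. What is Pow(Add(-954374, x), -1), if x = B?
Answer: Rational(-1, 1060661) ≈ -9.4281e-7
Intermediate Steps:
B = -106287 (B = Add(-27, Mul(-385, 276)) = Add(-27, -106260) = -106287)
x = -106287
Pow(Add(-954374, x), -1) = Pow(Add(-954374, -106287), -1) = Pow(-1060661, -1) = Rational(-1, 1060661)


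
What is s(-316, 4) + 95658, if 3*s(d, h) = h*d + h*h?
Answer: 95242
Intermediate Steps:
s(d, h) = h²/3 + d*h/3 (s(d, h) = (h*d + h*h)/3 = (d*h + h²)/3 = (h² + d*h)/3 = h²/3 + d*h/3)
s(-316, 4) + 95658 = (⅓)*4*(-316 + 4) + 95658 = (⅓)*4*(-312) + 95658 = -416 + 95658 = 95242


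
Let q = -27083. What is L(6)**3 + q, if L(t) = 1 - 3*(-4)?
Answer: -24886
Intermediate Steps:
L(t) = 13 (L(t) = 1 + 12 = 13)
L(6)**3 + q = 13**3 - 27083 = 2197 - 27083 = -24886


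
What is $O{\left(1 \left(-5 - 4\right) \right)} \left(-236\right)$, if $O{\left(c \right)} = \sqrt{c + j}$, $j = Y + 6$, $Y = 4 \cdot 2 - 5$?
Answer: $0$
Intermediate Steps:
$Y = 3$ ($Y = 8 - 5 = 3$)
$j = 9$ ($j = 3 + 6 = 9$)
$O{\left(c \right)} = \sqrt{9 + c}$ ($O{\left(c \right)} = \sqrt{c + 9} = \sqrt{9 + c}$)
$O{\left(1 \left(-5 - 4\right) \right)} \left(-236\right) = \sqrt{9 + 1 \left(-5 - 4\right)} \left(-236\right) = \sqrt{9 + 1 \left(-9\right)} \left(-236\right) = \sqrt{9 - 9} \left(-236\right) = \sqrt{0} \left(-236\right) = 0 \left(-236\right) = 0$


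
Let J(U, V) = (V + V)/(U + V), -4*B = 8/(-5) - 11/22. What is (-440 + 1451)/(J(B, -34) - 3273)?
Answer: -1353729/4379827 ≈ -0.30908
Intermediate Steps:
B = 21/40 (B = -(8/(-5) - 11/22)/4 = -(8*(-⅕) - 11*1/22)/4 = -(-8/5 - ½)/4 = -¼*(-21/10) = 21/40 ≈ 0.52500)
J(U, V) = 2*V/(U + V) (J(U, V) = (2*V)/(U + V) = 2*V/(U + V))
(-440 + 1451)/(J(B, -34) - 3273) = (-440 + 1451)/(2*(-34)/(21/40 - 34) - 3273) = 1011/(2*(-34)/(-1339/40) - 3273) = 1011/(2*(-34)*(-40/1339) - 3273) = 1011/(2720/1339 - 3273) = 1011/(-4379827/1339) = 1011*(-1339/4379827) = -1353729/4379827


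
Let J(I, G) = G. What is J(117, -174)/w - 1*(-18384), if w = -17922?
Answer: 1893553/103 ≈ 18384.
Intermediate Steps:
J(117, -174)/w - 1*(-18384) = -174/(-17922) - 1*(-18384) = -174*(-1/17922) + 18384 = 1/103 + 18384 = 1893553/103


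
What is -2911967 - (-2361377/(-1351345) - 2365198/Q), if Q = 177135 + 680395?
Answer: -67488823200587169/23176377557 ≈ -2.9120e+6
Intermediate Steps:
Q = 857530
-2911967 - (-2361377/(-1351345) - 2365198/Q) = -2911967 - (-2361377/(-1351345) - 2365198/857530) = -2911967 - (-2361377*(-1/1351345) - 2365198*1/857530) = -2911967 - (2361377/1351345 - 1182599/428765) = -2911967 - 1*(-23424937450/23176377557) = -2911967 + 23424937450/23176377557 = -67488823200587169/23176377557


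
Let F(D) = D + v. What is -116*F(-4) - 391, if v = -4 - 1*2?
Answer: 769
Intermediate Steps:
v = -6 (v = -4 - 2 = -6)
F(D) = -6 + D (F(D) = D - 6 = -6 + D)
-116*F(-4) - 391 = -116*(-6 - 4) - 391 = -116*(-10) - 391 = 1160 - 391 = 769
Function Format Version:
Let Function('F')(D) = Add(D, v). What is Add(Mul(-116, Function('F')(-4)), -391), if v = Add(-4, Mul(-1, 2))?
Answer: 769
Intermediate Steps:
v = -6 (v = Add(-4, -2) = -6)
Function('F')(D) = Add(-6, D) (Function('F')(D) = Add(D, -6) = Add(-6, D))
Add(Mul(-116, Function('F')(-4)), -391) = Add(Mul(-116, Add(-6, -4)), -391) = Add(Mul(-116, -10), -391) = Add(1160, -391) = 769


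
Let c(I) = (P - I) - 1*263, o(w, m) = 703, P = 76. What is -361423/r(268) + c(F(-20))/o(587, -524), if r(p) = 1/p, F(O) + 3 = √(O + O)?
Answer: -68093539076/703 - 2*I*√10/703 ≈ -9.6861e+7 - 0.0089965*I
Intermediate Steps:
F(O) = -3 + √2*√O (F(O) = -3 + √(O + O) = -3 + √(2*O) = -3 + √2*√O)
c(I) = -187 - I (c(I) = (76 - I) - 1*263 = (76 - I) - 263 = -187 - I)
-361423/r(268) + c(F(-20))/o(587, -524) = -361423/(1/268) + (-187 - (-3 + √2*√(-20)))/703 = -361423/1/268 + (-187 - (-3 + √2*(2*I*√5)))*(1/703) = -361423*268 + (-187 - (-3 + 2*I*√10))*(1/703) = -96861364 + (-187 + (3 - 2*I*√10))*(1/703) = -96861364 + (-184 - 2*I*√10)*(1/703) = -96861364 + (-184/703 - 2*I*√10/703) = -68093539076/703 - 2*I*√10/703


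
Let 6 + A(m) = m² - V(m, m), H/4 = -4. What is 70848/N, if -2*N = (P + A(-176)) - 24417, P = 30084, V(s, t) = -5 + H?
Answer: -70848/18329 ≈ -3.8653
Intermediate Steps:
H = -16 (H = 4*(-4) = -16)
V(s, t) = -21 (V(s, t) = -5 - 16 = -21)
A(m) = 15 + m² (A(m) = -6 + (m² - 1*(-21)) = -6 + (m² + 21) = -6 + (21 + m²) = 15 + m²)
N = -18329 (N = -((30084 + (15 + (-176)²)) - 24417)/2 = -((30084 + (15 + 30976)) - 24417)/2 = -((30084 + 30991) - 24417)/2 = -(61075 - 24417)/2 = -½*36658 = -18329)
70848/N = 70848/(-18329) = 70848*(-1/18329) = -70848/18329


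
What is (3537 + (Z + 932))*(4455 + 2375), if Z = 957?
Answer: 37059580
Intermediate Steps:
(3537 + (Z + 932))*(4455 + 2375) = (3537 + (957 + 932))*(4455 + 2375) = (3537 + 1889)*6830 = 5426*6830 = 37059580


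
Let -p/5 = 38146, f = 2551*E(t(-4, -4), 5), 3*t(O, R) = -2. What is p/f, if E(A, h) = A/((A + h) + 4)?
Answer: 2384125/2551 ≈ 934.58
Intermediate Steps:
t(O, R) = -⅔ (t(O, R) = (⅓)*(-2) = -⅔)
E(A, h) = A/(4 + A + h)
f = -5102/25 (f = 2551*(-2/(3*(4 - ⅔ + 5))) = 2551*(-2/(3*25/3)) = 2551*(-⅔*3/25) = 2551*(-2/25) = -5102/25 ≈ -204.08)
p = -190730 (p = -5*38146 = -190730)
p/f = -190730/(-5102/25) = -190730*(-25/5102) = 2384125/2551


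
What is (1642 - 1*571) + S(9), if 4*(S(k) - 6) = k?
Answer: 4317/4 ≈ 1079.3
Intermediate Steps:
S(k) = 6 + k/4
(1642 - 1*571) + S(9) = (1642 - 1*571) + (6 + (1/4)*9) = (1642 - 571) + (6 + 9/4) = 1071 + 33/4 = 4317/4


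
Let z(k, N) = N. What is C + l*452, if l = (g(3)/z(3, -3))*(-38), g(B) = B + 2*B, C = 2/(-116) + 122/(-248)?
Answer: 185292857/3596 ≈ 51528.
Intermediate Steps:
C = -1831/3596 (C = 2*(-1/116) + 122*(-1/248) = -1/58 - 61/124 = -1831/3596 ≈ -0.50918)
g(B) = 3*B
l = 114 (l = ((3*3)/(-3))*(-38) = (9*(-⅓))*(-38) = -3*(-38) = 114)
C + l*452 = -1831/3596 + 114*452 = -1831/3596 + 51528 = 185292857/3596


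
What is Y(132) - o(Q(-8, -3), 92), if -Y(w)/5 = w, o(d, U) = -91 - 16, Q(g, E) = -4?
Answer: -553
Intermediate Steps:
o(d, U) = -107
Y(w) = -5*w
Y(132) - o(Q(-8, -3), 92) = -5*132 - 1*(-107) = -660 + 107 = -553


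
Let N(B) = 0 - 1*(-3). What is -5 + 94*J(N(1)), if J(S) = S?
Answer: 277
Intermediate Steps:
N(B) = 3 (N(B) = 0 + 3 = 3)
-5 + 94*J(N(1)) = -5 + 94*3 = -5 + 282 = 277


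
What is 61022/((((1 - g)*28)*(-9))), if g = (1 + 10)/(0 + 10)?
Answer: 152555/63 ≈ 2421.5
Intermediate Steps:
g = 11/10 ≈ 1.1000
61022/((((1 - g)*28)*(-9))) = 61022/((((1 - 1*11/10)*28)*(-9))) = 61022/((((1 - 11/10)*28)*(-9))) = 61022/((-⅒*28*(-9))) = 61022/((-14/5*(-9))) = 61022/(126/5) = 61022*(5/126) = 152555/63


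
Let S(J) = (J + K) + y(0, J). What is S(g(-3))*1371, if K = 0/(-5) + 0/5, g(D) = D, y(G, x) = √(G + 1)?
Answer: -2742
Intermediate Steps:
y(G, x) = √(1 + G)
K = 0 (K = 0*(-⅕) + 0*(⅕) = 0 + 0 = 0)
S(J) = 1 + J (S(J) = (J + 0) + √(1 + 0) = J + √1 = J + 1 = 1 + J)
S(g(-3))*1371 = (1 - 3)*1371 = -2*1371 = -2742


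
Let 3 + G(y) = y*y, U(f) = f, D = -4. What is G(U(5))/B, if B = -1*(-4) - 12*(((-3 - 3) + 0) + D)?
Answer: 11/62 ≈ 0.17742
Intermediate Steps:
G(y) = -3 + y**2 (G(y) = -3 + y*y = -3 + y**2)
B = 124 (B = -1*(-4) - 12*(((-3 - 3) + 0) - 4) = 4 - 12*((-6 + 0) - 4) = 4 - 12*(-6 - 4) = 4 - (-120) = 4 - 12*(-10) = 4 + 120 = 124)
G(U(5))/B = (-3 + 5**2)/124 = (-3 + 25)*(1/124) = 22*(1/124) = 11/62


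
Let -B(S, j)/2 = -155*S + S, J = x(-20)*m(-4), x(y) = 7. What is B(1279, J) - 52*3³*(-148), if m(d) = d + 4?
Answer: 601724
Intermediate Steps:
m(d) = 4 + d
J = 0 (J = 7*(4 - 4) = 7*0 = 0)
B(S, j) = 308*S (B(S, j) = -2*(-155*S + S) = -(-308)*S = 308*S)
B(1279, J) - 52*3³*(-148) = 308*1279 - 52*3³*(-148) = 393932 - 52*27*(-148) = 393932 - 1404*(-148) = 393932 - 1*(-207792) = 393932 + 207792 = 601724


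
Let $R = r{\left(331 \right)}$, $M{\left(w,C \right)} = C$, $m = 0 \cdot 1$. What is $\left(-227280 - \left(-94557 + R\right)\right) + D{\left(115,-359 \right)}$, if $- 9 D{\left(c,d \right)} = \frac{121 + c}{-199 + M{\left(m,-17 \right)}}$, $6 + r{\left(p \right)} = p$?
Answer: $- \frac{64661269}{486} \approx -1.3305 \cdot 10^{5}$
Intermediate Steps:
$r{\left(p \right)} = -6 + p$
$m = 0$
$R = 325$ ($R = -6 + 331 = 325$)
$D{\left(c,d \right)} = \frac{121}{1944} + \frac{c}{1944}$ ($D{\left(c,d \right)} = - \frac{\left(121 + c\right) \frac{1}{-199 - 17}}{9} = - \frac{\left(121 + c\right) \frac{1}{-216}}{9} = - \frac{\left(121 + c\right) \left(- \frac{1}{216}\right)}{9} = - \frac{- \frac{121}{216} - \frac{c}{216}}{9} = \frac{121}{1944} + \frac{c}{1944}$)
$\left(-227280 - \left(-94557 + R\right)\right) + D{\left(115,-359 \right)} = \left(-227280 + \left(94557 - 325\right)\right) + \left(\frac{121}{1944} + \frac{1}{1944} \cdot 115\right) = \left(-227280 + \left(94557 - 325\right)\right) + \left(\frac{121}{1944} + \frac{115}{1944}\right) = \left(-227280 + 94232\right) + \frac{59}{486} = -133048 + \frac{59}{486} = - \frac{64661269}{486}$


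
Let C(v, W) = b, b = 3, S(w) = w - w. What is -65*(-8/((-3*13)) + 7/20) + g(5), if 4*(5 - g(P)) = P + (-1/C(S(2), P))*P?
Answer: -383/12 ≈ -31.917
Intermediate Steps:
S(w) = 0
C(v, W) = 3
g(P) = 5 - P/6 (g(P) = 5 - (P + (-1/3)*P)/4 = 5 - (P + (-1*1/3)*P)/4 = 5 - (P - P/3)/4 = 5 - P/6)
-65*(-8/((-3*13)) + 7/20) + g(5) = -65*(-8/((-3*13)) + 7/20) + (5 - 1/6*5) = -65*(-8/(-39) + 7*(1/20)) + (5 - 5/6) = -65*(-8*(-1/39) + 7/20) + 25/6 = -65*(8/39 + 7/20) + 25/6 = -65*433/780 + 25/6 = -433/12 + 25/6 = -383/12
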